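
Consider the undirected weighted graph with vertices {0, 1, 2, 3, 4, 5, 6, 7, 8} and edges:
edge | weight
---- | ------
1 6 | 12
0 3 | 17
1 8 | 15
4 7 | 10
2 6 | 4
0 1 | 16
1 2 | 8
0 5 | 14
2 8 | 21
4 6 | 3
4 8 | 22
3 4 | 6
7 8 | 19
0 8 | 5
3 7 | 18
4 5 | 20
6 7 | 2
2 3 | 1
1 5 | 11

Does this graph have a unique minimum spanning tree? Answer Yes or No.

Sort edges by weight, then run Kruskal:
2 3 (1): add — endpoints in different components.
6 7 (2): add — endpoints in different components.
4 6 (3): add — endpoints in different components.
2 6 (4): add — endpoints in different components.
0 8 (5): add — endpoints in different components.
3 4 (6): skip — 3 and 4 already connected.
1 2 (8): add — endpoints in different components.
4 7 (10): skip — 4 and 7 already connected.
1 5 (11): add — endpoints in different components.
1 6 (12): skip — 1 and 6 already connected.
0 5 (14): add — endpoints in different components.
Every non-tree edge has weight strictly greater than the heaviest edge on the tree path between its endpoints, so the MST is unique.

Yes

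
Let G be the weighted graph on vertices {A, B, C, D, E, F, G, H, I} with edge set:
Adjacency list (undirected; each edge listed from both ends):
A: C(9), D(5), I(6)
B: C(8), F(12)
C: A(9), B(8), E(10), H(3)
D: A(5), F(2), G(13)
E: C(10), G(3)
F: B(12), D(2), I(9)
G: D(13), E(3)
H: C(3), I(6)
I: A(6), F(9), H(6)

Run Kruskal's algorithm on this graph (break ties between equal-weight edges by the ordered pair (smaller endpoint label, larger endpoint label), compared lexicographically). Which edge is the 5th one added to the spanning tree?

Sort edges by weight, then run Kruskal:
D—F (2): add — endpoints in different components.
C—H (3): add — endpoints in different components.
E—G (3): add — endpoints in different components.
A—D (5): add — endpoints in different components.
A—I (6): add — endpoints in different components.
H—I (6): add — endpoints in different components.
B—C (8): add — endpoints in different components.
A—C (9): skip — A and C already connected.
F—I (9): skip — F and I already connected.
C—E (10): add — endpoints in different components.
The 5th edge added is A—I.

A-I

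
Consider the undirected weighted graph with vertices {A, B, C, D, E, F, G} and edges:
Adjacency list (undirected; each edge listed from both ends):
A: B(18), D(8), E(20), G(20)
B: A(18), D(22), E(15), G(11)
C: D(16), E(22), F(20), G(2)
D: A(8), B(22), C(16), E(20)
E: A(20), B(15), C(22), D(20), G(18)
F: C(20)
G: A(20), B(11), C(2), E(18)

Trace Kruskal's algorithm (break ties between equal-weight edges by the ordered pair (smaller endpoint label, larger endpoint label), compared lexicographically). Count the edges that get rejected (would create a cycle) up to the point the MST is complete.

4

Sort edges by weight, then run Kruskal:
C G (2): add. Components now {A} {B} {C,G} {D} {E} {F}
A D (8): add. Components now {A,D} {B} {C,G} {E} {F}
B G (11): add. Components now {A,D} {B,C,G} {E} {F}
B E (15): add. Components now {A,D} {B,C,E,G} {F}
C D (16): add. Components now {A,B,C,D,E,G} {F}
A B (18): skip — A and B already connected.
E G (18): skip — E and G already connected.
A E (20): skip — A and E already connected.
A G (20): skip — A and G already connected.
C F (20): add. Components now {A,B,C,D,E,F,G}
Edges rejected before the tree was complete: 4.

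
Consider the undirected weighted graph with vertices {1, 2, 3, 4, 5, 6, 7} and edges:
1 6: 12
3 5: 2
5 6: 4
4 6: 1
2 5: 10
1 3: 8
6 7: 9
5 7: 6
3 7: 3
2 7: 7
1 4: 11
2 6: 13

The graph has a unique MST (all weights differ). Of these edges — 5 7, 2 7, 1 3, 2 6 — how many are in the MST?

Kruskal: consider edges lightest-first.
4 6 (1): add — endpoints in different components.
3 5 (2): add — endpoints in different components.
3 7 (3): add — endpoints in different components.
5 6 (4): add — endpoints in different components.
5 7 (6): skip — 5 and 7 already connected.
2 7 (7): add — endpoints in different components.
1 3 (8): add — endpoints in different components.
MST edge set: {4 6, 3 5, 3 7, 5 6, 2 7, 1 3}.
Of the listed edges, {2 7, 1 3} are in the MST → 2.

2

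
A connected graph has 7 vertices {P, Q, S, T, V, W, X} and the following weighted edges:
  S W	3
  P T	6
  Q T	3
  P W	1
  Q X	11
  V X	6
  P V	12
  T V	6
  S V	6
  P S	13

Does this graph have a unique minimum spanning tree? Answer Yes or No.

No

Kruskal: consider edges lightest-first.
P W (1): add — endpoints in different components.
Q T (3): add — endpoints in different components.
S W (3): add — endpoints in different components.
P T (6): add — endpoints in different components.
S V (6): add — endpoints in different components.
T V (6): skip — V and T already connected.
V X (6): add — endpoints in different components.
Non-tree edge T V has weight 6, equal to the heaviest edge on its tree cycle — swapping gives another MST of the same weight. Not unique.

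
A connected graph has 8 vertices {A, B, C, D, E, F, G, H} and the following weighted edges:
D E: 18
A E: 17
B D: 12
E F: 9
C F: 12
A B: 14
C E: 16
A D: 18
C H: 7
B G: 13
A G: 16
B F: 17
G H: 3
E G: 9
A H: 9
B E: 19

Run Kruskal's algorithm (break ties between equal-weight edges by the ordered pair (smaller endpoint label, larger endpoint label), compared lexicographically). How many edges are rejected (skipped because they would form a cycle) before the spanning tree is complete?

Kruskal's algorithm — process edges by increasing weight (ties by edge label):
G H (3): add — endpoints in different components.
C H (7): add — endpoints in different components.
A H (9): add — endpoints in different components.
E F (9): add — endpoints in different components.
E G (9): add — endpoints in different components.
B D (12): add — endpoints in different components.
C F (12): skip — C and F already connected.
B G (13): add — endpoints in different components.
Edges rejected before the tree was complete: 1.

1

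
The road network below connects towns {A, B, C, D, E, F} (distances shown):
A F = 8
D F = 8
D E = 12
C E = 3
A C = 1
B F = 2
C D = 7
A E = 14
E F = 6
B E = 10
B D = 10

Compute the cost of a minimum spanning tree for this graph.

Kruskal's algorithm — process edges by increasing weight (ties by edge label):
A C (1): add — endpoints in different components.
B F (2): add — endpoints in different components.
C E (3): add — endpoints in different components.
E F (6): add — endpoints in different components.
C D (7): add — endpoints in different components.
MST edges: A C, B F, C E, E F, C D; total weight 1+2+3+6+7 = 19.

19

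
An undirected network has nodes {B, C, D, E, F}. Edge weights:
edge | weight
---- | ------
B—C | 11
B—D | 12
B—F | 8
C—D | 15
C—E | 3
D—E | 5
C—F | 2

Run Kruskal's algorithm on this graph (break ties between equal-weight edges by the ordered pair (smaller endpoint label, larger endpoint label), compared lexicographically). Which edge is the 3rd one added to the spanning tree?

D-E

Kruskal's algorithm — process edges by increasing weight (ties by edge label):
C—F (2): add — endpoints in different components.
C—E (3): add — endpoints in different components.
D—E (5): add — endpoints in different components.
B—F (8): add — endpoints in different components.
The 3rd edge added is D—E.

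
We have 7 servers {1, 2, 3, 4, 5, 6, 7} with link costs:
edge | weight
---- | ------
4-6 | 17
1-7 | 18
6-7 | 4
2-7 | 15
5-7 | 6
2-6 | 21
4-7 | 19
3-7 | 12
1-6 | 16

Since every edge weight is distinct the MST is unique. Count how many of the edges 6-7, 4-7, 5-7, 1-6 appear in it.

Kruskal's algorithm — process edges by increasing weight (ties by edge label):
6-7 (4): add. Components now {1} {2} {3} {4} {5} {6,7}
5-7 (6): add. Components now {1} {2} {3} {4} {5,6,7}
3-7 (12): add. Components now {1} {2} {3,5,6,7} {4}
2-7 (15): add. Components now {1} {2,3,5,6,7} {4}
1-6 (16): add. Components now {1,2,3,5,6,7} {4}
4-6 (17): add. Components now {1,2,3,4,5,6,7}
MST edge set: {6-7, 5-7, 3-7, 2-7, 1-6, 4-6}.
Of the listed edges, {6-7, 5-7, 1-6} are in the MST → 3.

3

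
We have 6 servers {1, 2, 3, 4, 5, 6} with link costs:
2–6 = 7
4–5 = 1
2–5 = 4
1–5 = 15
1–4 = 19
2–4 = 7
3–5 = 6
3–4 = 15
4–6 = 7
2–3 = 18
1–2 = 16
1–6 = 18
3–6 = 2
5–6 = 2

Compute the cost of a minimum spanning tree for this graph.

Prim, starting at 3.
Step 1: frontier [3–6 2, 3–5 6, 3–4 15, 2–3 18] → take 3–6 (2); add 6.
Step 2: frontier [3–5 6, 3–4 15, 2–3 18, 5–6 2, 2–6 7, 4–6 7, 1–6 18] → take 5–6 (2); add 5.
Step 3: frontier [3–4 15, 2–3 18, 4–5 1, 2–5 4, 1–5 15, 2–6 7, 4–6 7, 1–6 18] → take 4–5 (1); add 4.
Step 4: frontier [2–3 18, 2–4 7, 1–4 19, 2–5 4, 1–5 15, 2–6 7, 1–6 18] → take 2–5 (4); add 2.
Step 5: frontier [1–2 16, 1–4 19, 1–5 15, 1–6 18] → take 1–5 (15); add 1.
MST edges: 3–6, 5–6, 4–5, 2–5, 1–5; total weight 2+2+1+4+15 = 24.

24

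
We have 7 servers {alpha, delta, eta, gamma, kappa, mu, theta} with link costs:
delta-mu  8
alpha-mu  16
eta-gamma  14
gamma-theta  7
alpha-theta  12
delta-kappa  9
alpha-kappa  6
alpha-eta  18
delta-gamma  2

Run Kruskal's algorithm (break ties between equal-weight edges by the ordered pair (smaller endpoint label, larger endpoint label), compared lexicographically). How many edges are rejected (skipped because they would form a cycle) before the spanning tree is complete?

1

Kruskal: consider edges lightest-first.
delta-gamma (2): add. Components now {delta,gamma} {theta} {mu} {kappa} {alpha} {eta}
alpha-kappa (6): add. Components now {delta,gamma} {theta} {mu} {alpha,kappa} {eta}
gamma-theta (7): add. Components now {delta,gamma,theta} {mu} {alpha,kappa} {eta}
delta-mu (8): add. Components now {delta,gamma,mu,theta} {alpha,kappa} {eta}
delta-kappa (9): add. Components now {alpha,delta,gamma,kappa,mu,theta} {eta}
alpha-theta (12): skip — theta and alpha already connected.
eta-gamma (14): add. Components now {alpha,delta,eta,gamma,kappa,mu,theta}
Edges rejected before the tree was complete: 1.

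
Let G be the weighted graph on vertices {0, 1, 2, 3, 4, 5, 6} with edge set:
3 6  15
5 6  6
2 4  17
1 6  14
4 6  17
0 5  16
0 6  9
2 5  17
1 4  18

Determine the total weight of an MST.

Kruskal: consider edges lightest-first.
5 6 (6): add — endpoints in different components.
0 6 (9): add — endpoints in different components.
1 6 (14): add — endpoints in different components.
3 6 (15): add — endpoints in different components.
0 5 (16): skip — 0 and 5 already connected.
2 4 (17): add — endpoints in different components.
2 5 (17): add — endpoints in different components.
MST edges: 5 6, 0 6, 1 6, 3 6, 2 4, 2 5; total weight 6+9+14+15+17+17 = 78.

78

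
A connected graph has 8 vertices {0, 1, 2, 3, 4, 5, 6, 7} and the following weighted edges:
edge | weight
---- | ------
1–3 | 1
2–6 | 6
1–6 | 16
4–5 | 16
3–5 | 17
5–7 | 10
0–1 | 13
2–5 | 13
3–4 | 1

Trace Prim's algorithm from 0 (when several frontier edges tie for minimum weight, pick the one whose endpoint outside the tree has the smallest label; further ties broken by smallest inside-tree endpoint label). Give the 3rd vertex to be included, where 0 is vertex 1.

3

Prim's algorithm from 0:
Step 1: frontier [0–1 13] → take 0–1 (13); add 1.
Step 2: frontier [1–3 1, 1–6 16] → take 1–3 (1); add 3.
Step 3: frontier [1–6 16, 3–4 1, 3–5 17] → take 3–4 (1); add 4.
Step 4: frontier [1–6 16, 3–5 17, 4–5 16] → take 4–5 (16); add 5.
Step 5: frontier [1–6 16, 5–7 10, 2–5 13] → take 5–7 (10); add 7.
Step 6: frontier [1–6 16, 2–5 13] → take 2–5 (13); add 2.
Step 7: frontier [1–6 16, 2–6 6] → take 2–6 (6); add 6.
Vertex order: 0, 1, 3, 4, 5, 7, 2, 6. The 3rd vertex is 3.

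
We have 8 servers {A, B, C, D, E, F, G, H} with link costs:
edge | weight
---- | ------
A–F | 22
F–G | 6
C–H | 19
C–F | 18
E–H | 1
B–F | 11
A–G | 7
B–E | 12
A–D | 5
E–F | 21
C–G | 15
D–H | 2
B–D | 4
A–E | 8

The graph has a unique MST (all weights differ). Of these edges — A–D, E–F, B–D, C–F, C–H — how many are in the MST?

2

Kruskal: consider edges lightest-first.
E–H (1): add — endpoints in different components.
D–H (2): add — endpoints in different components.
B–D (4): add — endpoints in different components.
A–D (5): add — endpoints in different components.
F–G (6): add — endpoints in different components.
A–G (7): add — endpoints in different components.
A–E (8): skip — A and E already connected.
B–F (11): skip — B and F already connected.
B–E (12): skip — B and E already connected.
C–G (15): add — endpoints in different components.
MST edge set: {E–H, D–H, B–D, A–D, F–G, A–G, C–G}.
Of the listed edges, {A–D, B–D} are in the MST → 2.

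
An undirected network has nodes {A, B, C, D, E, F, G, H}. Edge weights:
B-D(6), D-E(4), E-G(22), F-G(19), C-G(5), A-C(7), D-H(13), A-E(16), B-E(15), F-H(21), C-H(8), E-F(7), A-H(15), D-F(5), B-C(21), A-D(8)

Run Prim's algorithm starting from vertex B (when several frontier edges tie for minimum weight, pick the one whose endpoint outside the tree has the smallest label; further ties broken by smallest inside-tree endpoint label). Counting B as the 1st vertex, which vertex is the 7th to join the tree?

G

Prim's algorithm from B:
Step 1: cheapest edge leaving the tree is B-D (6); add D.
Step 2: cheapest edge leaving the tree is D-E (4); add E.
Step 3: cheapest edge leaving the tree is D-F (5); add F.
Step 4: cheapest edge leaving the tree is A-D (8); add A.
Step 5: cheapest edge leaving the tree is A-C (7); add C.
Step 6: cheapest edge leaving the tree is C-G (5); add G.
Step 7: cheapest edge leaving the tree is C-H (8); add H.
Vertex order: B, D, E, F, A, C, G, H. The 7th vertex is G.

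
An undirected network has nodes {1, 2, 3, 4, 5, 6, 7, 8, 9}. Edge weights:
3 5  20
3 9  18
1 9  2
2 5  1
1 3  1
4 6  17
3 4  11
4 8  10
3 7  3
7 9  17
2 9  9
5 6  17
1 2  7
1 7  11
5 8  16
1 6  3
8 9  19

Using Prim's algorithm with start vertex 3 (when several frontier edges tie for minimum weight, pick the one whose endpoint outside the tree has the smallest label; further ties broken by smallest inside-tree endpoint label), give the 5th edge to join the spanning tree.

Grow the tree from 3 using Prim:
Step 1: cheapest edge leaving the tree is 1 3 (1); add 1.
Step 2: cheapest edge leaving the tree is 1 9 (2); add 9.
Step 3: cheapest edge leaving the tree is 1 6 (3); add 6.
Step 4: cheapest edge leaving the tree is 3 7 (3); add 7.
Step 5: cheapest edge leaving the tree is 1 2 (7); add 2.
Step 6: cheapest edge leaving the tree is 2 5 (1); add 5.
Step 7: cheapest edge leaving the tree is 3 4 (11); add 4.
Step 8: cheapest edge leaving the tree is 4 8 (10); add 8.
The 5th edge added is 1 2.

1-2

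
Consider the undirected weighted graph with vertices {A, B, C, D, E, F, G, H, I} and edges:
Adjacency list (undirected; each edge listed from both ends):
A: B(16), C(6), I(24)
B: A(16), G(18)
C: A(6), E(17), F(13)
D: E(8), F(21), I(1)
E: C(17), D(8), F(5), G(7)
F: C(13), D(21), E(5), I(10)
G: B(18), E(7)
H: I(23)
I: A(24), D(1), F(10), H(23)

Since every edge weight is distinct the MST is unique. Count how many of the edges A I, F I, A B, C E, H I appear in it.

2

Kruskal: consider edges lightest-first.
D I (1): add — endpoints in different components.
E F (5): add — endpoints in different components.
A C (6): add — endpoints in different components.
E G (7): add — endpoints in different components.
D E (8): add — endpoints in different components.
F I (10): skip — F and I already connected.
C F (13): add — endpoints in different components.
A B (16): add — endpoints in different components.
C E (17): skip — C and E already connected.
B G (18): skip — B and G already connected.
D F (21): skip — D and F already connected.
H I (23): add — endpoints in different components.
MST edge set: {D I, E F, A C, E G, D E, C F, A B, H I}.
Of the listed edges, {A B, H I} are in the MST → 2.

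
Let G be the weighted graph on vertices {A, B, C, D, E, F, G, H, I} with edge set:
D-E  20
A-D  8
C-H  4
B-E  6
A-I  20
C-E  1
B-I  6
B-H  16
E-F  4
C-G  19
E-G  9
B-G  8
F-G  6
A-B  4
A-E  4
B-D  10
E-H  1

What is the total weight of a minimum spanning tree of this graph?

Prim's algorithm from H:
Step 1: cheapest edge leaving the tree is E-H (1); add E.
Step 2: cheapest edge leaving the tree is C-E (1); add C.
Step 3: cheapest edge leaving the tree is A-E (4); add A.
Step 4: cheapest edge leaving the tree is A-B (4); add B.
Step 5: cheapest edge leaving the tree is E-F (4); add F.
Step 6: cheapest edge leaving the tree is F-G (6); add G.
Step 7: cheapest edge leaving the tree is B-I (6); add I.
Step 8: cheapest edge leaving the tree is A-D (8); add D.
MST edges: E-H, C-E, A-E, A-B, E-F, F-G, B-I, A-D; total weight 1+1+4+4+4+6+6+8 = 34.

34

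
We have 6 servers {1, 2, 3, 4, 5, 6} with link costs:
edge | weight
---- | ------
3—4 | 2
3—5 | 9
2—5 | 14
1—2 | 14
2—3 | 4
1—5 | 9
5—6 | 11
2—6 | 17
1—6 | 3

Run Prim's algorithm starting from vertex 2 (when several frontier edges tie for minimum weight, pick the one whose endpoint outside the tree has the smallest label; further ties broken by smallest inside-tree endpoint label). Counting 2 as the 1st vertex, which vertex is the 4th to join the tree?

5

Prim's algorithm from 2:
Step 1: cheapest edge leaving the tree is 2—3 (4); add 3.
Step 2: cheapest edge leaving the tree is 3—4 (2); add 4.
Step 3: cheapest edge leaving the tree is 3—5 (9); add 5.
Step 4: cheapest edge leaving the tree is 1—5 (9); add 1.
Step 5: cheapest edge leaving the tree is 1—6 (3); add 6.
Vertex order: 2, 3, 4, 5, 1, 6. The 4th vertex is 5.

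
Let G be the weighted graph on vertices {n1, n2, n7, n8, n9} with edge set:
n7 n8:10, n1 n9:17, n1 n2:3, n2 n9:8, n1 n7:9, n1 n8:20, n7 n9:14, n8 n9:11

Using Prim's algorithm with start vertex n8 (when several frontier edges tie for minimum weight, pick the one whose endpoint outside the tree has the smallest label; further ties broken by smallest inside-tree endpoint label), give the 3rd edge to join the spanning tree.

n1-n2

Prim's algorithm from n8:
Step 1: cheapest edge leaving the tree is n7 n8 (10); add n7.
Step 2: cheapest edge leaving the tree is n1 n7 (9); add n1.
Step 3: cheapest edge leaving the tree is n1 n2 (3); add n2.
Step 4: cheapest edge leaving the tree is n2 n9 (8); add n9.
The 3rd edge added is n1 n2.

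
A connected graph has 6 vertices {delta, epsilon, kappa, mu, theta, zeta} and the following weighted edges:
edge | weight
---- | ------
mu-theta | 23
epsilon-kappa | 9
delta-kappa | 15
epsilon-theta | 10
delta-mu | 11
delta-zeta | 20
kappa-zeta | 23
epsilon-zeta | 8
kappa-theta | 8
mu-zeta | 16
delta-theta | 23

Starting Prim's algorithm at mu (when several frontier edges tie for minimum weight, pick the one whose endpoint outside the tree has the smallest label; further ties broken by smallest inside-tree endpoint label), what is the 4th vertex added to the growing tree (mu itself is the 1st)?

theta

Prim, starting at mu.
Step 1: frontier [delta-mu 11, mu-zeta 16, mu-theta 23] → take delta-mu (11); add delta.
Step 2: frontier [delta-kappa 15, delta-zeta 20, delta-theta 23, mu-zeta 16, mu-theta 23] → take delta-kappa (15); add kappa.
Step 3: frontier [delta-zeta 20, delta-theta 23, kappa-theta 8, epsilon-kappa 9, kappa-zeta 23, mu-zeta 16, mu-theta 23] → take kappa-theta (8); add theta.
Step 4: frontier [delta-zeta 20, epsilon-kappa 9, kappa-zeta 23, mu-zeta 16, epsilon-theta 10] → take epsilon-kappa (9); add epsilon.
Step 5: frontier [delta-zeta 20, epsilon-zeta 8, kappa-zeta 23, mu-zeta 16] → take epsilon-zeta (8); add zeta.
Vertex order: mu, delta, kappa, theta, epsilon, zeta. The 4th vertex is theta.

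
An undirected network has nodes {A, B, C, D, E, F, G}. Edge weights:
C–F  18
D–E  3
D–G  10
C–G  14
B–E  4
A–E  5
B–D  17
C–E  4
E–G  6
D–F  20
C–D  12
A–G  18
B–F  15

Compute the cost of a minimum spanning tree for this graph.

37

Kruskal's algorithm — process edges by increasing weight (ties by edge label):
D–E (3): add — endpoints in different components.
B–E (4): add — endpoints in different components.
C–E (4): add — endpoints in different components.
A–E (5): add — endpoints in different components.
E–G (6): add — endpoints in different components.
D–G (10): skip — D and G already connected.
C–D (12): skip — C and D already connected.
C–G (14): skip — C and G already connected.
B–F (15): add — endpoints in different components.
MST edges: D–E, B–E, C–E, A–E, E–G, B–F; total weight 3+4+4+5+6+15 = 37.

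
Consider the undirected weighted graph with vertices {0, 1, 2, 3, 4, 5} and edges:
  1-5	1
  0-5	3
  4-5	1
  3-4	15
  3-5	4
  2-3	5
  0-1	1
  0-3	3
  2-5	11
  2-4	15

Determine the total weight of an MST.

Grow the tree from 1 using Prim:
Step 1: cheapest edge leaving the tree is 0-1 (1); add 0.
Step 2: cheapest edge leaving the tree is 1-5 (1); add 5.
Step 3: cheapest edge leaving the tree is 4-5 (1); add 4.
Step 4: cheapest edge leaving the tree is 0-3 (3); add 3.
Step 5: cheapest edge leaving the tree is 2-3 (5); add 2.
MST edges: 0-1, 1-5, 4-5, 0-3, 2-3; total weight 1+1+1+3+5 = 11.

11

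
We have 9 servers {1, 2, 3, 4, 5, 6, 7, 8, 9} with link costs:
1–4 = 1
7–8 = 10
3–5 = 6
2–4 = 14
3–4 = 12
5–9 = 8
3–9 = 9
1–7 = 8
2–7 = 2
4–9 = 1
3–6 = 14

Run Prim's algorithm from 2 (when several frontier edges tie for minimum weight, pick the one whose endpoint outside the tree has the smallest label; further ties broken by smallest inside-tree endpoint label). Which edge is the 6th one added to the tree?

Prim, starting at 2.
Step 1: frontier [2–7 2, 2–4 14] → take 2–7 (2); add 7.
Step 2: frontier [2–4 14, 1–7 8, 7–8 10] → take 1–7 (8); add 1.
Step 3: frontier [1–4 1, 2–4 14, 7–8 10] → take 1–4 (1); add 4.
Step 4: frontier [4–9 1, 3–4 12, 7–8 10] → take 4–9 (1); add 9.
Step 5: frontier [3–4 12, 7–8 10, 5–9 8, 3–9 9] → take 5–9 (8); add 5.
Step 6: frontier [3–4 12, 3–5 6, 7–8 10, 3–9 9] → take 3–5 (6); add 3.
Step 7: frontier [3–6 14, 7–8 10] → take 7–8 (10); add 8.
Step 8: frontier [3–6 14] → take 3–6 (14); add 6.
The 6th edge added is 3–5.

3-5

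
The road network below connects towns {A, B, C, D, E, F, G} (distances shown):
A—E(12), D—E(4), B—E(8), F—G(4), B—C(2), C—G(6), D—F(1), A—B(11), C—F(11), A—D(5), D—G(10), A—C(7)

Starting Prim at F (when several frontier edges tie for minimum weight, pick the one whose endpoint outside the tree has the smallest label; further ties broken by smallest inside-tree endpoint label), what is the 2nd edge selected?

D-E

Prim's algorithm from F:
Step 1: frontier [D—F 1, F—G 4, C—F 11] → take D—F (1); add D.
Step 2: frontier [D—E 4, A—D 5, D—G 10, F—G 4, C—F 11] → take D—E (4); add E.
Step 3: frontier [A—D 5, D—G 10, B—E 8, A—E 12, F—G 4, C—F 11] → take F—G (4); add G.
Step 4: frontier [A—D 5, B—E 8, A—E 12, C—F 11, C—G 6] → take A—D (5); add A.
Step 5: frontier [A—C 7, A—B 11, B—E 8, C—F 11, C—G 6] → take C—G (6); add C.
Step 6: frontier [A—B 11, B—C 2, B—E 8] → take B—C (2); add B.
The 2nd edge added is D—E.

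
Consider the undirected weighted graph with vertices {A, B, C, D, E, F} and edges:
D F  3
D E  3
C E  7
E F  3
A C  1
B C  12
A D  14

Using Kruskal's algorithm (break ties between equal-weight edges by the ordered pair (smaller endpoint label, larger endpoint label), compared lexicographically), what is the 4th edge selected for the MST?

C-E

Kruskal's algorithm — process edges by increasing weight (ties by edge label):
A C (1): add. Components now {A,C} {B} {D} {E} {F}
D E (3): add. Components now {A,C} {B} {D,E} {F}
D F (3): add. Components now {A,C} {B} {D,E,F}
E F (3): skip — E and F already connected.
C E (7): add. Components now {A,C,D,E,F} {B}
B C (12): add. Components now {A,B,C,D,E,F}
The 4th edge added is C E.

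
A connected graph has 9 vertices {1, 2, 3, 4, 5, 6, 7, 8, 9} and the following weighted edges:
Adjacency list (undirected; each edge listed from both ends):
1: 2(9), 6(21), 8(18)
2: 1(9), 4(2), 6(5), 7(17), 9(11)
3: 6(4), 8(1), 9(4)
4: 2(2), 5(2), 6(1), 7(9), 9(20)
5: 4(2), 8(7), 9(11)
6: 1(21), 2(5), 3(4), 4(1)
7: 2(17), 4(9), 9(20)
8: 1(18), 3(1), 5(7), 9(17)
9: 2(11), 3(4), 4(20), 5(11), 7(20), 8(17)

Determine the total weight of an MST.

Sort edges by weight, then run Kruskal:
3–8 (1): add — endpoints in different components.
4–6 (1): add — endpoints in different components.
2–4 (2): add — endpoints in different components.
4–5 (2): add — endpoints in different components.
3–6 (4): add — endpoints in different components.
3–9 (4): add — endpoints in different components.
2–6 (5): skip — 2 and 6 already connected.
5–8 (7): skip — 5 and 8 already connected.
1–2 (9): add — endpoints in different components.
4–7 (9): add — endpoints in different components.
MST edges: 3–8, 4–6, 2–4, 4–5, 3–6, 3–9, 1–2, 4–7; total weight 1+1+2+2+4+4+9+9 = 32.

32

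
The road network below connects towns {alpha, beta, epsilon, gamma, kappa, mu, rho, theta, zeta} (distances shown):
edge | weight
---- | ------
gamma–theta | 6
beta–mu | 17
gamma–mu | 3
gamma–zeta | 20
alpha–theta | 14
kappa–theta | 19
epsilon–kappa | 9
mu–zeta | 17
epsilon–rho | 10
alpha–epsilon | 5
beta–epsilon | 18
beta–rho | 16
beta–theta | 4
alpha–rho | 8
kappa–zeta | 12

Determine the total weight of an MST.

61

Grow the tree from kappa using Prim:
Step 1: cheapest edge leaving the tree is epsilon–kappa (9); add epsilon.
Step 2: cheapest edge leaving the tree is alpha–epsilon (5); add alpha.
Step 3: cheapest edge leaving the tree is alpha–rho (8); add rho.
Step 4: cheapest edge leaving the tree is kappa–zeta (12); add zeta.
Step 5: cheapest edge leaving the tree is alpha–theta (14); add theta.
Step 6: cheapest edge leaving the tree is beta–theta (4); add beta.
Step 7: cheapest edge leaving the tree is gamma–theta (6); add gamma.
Step 8: cheapest edge leaving the tree is gamma–mu (3); add mu.
MST edges: epsilon–kappa, alpha–epsilon, alpha–rho, kappa–zeta, alpha–theta, beta–theta, gamma–theta, gamma–mu; total weight 9+5+8+12+14+4+6+3 = 61.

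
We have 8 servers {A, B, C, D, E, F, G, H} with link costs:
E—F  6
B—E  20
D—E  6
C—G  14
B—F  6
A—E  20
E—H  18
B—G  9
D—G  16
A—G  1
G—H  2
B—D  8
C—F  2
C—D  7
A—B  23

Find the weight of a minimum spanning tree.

Kruskal: consider edges lightest-first.
A—G (1): add — endpoints in different components.
C—F (2): add — endpoints in different components.
G—H (2): add — endpoints in different components.
B—F (6): add — endpoints in different components.
D—E (6): add — endpoints in different components.
E—F (6): add — endpoints in different components.
C—D (7): skip — C and D already connected.
B—D (8): skip — B and D already connected.
B—G (9): add — endpoints in different components.
MST edges: A—G, C—F, G—H, B—F, D—E, E—F, B—G; total weight 1+2+2+6+6+6+9 = 32.

32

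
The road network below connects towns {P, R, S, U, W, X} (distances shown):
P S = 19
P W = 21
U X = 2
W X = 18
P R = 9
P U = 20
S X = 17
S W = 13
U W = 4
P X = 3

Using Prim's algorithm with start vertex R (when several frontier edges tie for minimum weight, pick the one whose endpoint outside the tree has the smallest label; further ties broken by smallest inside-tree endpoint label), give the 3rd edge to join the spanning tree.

U-X

Grow the tree from R using Prim:
Step 1: cheapest edge leaving the tree is P R (9); add P.
Step 2: cheapest edge leaving the tree is P X (3); add X.
Step 3: cheapest edge leaving the tree is U X (2); add U.
Step 4: cheapest edge leaving the tree is U W (4); add W.
Step 5: cheapest edge leaving the tree is S W (13); add S.
The 3rd edge added is U X.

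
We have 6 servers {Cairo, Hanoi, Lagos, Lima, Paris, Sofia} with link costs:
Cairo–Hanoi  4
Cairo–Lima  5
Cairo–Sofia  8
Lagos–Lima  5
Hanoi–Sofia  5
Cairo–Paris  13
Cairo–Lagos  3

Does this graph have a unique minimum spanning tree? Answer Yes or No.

No

Kruskal's algorithm — process edges by increasing weight (ties by edge label):
Cairo–Lagos (3): add. Components now {Paris} {Hanoi} {Lima} {Cairo,Lagos} {Sofia}
Cairo–Hanoi (4): add. Components now {Paris} {Cairo,Hanoi,Lagos} {Lima} {Sofia}
Cairo–Lima (5): add. Components now {Paris} {Cairo,Hanoi,Lagos,Lima} {Sofia}
Hanoi–Sofia (5): add. Components now {Paris} {Cairo,Hanoi,Lagos,Lima,Sofia}
Lagos–Lima (5): skip — Lima and Lagos already connected.
Cairo–Sofia (8): skip — Cairo and Sofia already connected.
Cairo–Paris (13): add. Components now {Cairo,Hanoi,Lagos,Lima,Paris,Sofia}
Non-tree edge Lagos–Lima has weight 5, equal to the heaviest edge on its tree cycle — swapping gives another MST of the same weight. Not unique.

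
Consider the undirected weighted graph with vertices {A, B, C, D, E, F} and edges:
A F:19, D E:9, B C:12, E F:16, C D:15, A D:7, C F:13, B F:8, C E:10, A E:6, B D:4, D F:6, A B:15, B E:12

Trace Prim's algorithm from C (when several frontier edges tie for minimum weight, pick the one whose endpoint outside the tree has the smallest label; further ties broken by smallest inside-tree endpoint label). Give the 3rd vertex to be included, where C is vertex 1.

Prim, starting at C.
Step 1: cheapest edge leaving the tree is C E (10); add E.
Step 2: cheapest edge leaving the tree is A E (6); add A.
Step 3: cheapest edge leaving the tree is A D (7); add D.
Step 4: cheapest edge leaving the tree is B D (4); add B.
Step 5: cheapest edge leaving the tree is D F (6); add F.
Vertex order: C, E, A, D, B, F. The 3rd vertex is A.

A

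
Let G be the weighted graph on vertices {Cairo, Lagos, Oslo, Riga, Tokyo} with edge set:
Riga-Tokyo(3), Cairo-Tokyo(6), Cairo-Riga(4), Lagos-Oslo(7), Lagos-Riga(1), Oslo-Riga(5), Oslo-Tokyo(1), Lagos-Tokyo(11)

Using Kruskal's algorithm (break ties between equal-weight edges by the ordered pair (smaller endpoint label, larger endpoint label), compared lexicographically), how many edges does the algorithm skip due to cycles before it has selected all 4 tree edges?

Kruskal's algorithm — process edges by increasing weight (ties by edge label):
Lagos-Riga (1): add — endpoints in different components.
Oslo-Tokyo (1): add — endpoints in different components.
Riga-Tokyo (3): add — endpoints in different components.
Cairo-Riga (4): add — endpoints in different components.
Edges rejected before the tree was complete: 0.

0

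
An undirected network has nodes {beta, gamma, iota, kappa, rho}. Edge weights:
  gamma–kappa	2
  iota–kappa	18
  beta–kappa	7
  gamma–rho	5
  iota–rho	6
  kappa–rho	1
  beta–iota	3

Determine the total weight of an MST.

Kruskal's algorithm — process edges by increasing weight (ties by edge label):
kappa–rho (1): add. Components now {kappa,rho} {gamma} {iota} {beta}
gamma–kappa (2): add. Components now {gamma,kappa,rho} {iota} {beta}
beta–iota (3): add. Components now {gamma,kappa,rho} {beta,iota}
gamma–rho (5): skip — rho and gamma already connected.
iota–rho (6): add. Components now {beta,gamma,iota,kappa,rho}
MST edges: kappa–rho, gamma–kappa, beta–iota, iota–rho; total weight 1+2+3+6 = 12.

12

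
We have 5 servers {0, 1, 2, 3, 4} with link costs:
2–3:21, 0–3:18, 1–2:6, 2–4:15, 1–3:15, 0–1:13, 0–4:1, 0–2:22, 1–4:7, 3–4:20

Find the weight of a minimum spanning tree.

29

Prim, starting at 2.
Step 1: frontier [1–2 6, 2–4 15, 2–3 21, 0–2 22] → take 1–2 (6); add 1.
Step 2: frontier [1–4 7, 0–1 13, 1–3 15, 2–4 15, 2–3 21, 0–2 22] → take 1–4 (7); add 4.
Step 3: frontier [0–1 13, 1–3 15, 2–3 21, 0–2 22, 0–4 1, 3–4 20] → take 0–4 (1); add 0.
Step 4: frontier [0–3 18, 1–3 15, 2–3 21, 3–4 20] → take 1–3 (15); add 3.
MST edges: 1–2, 1–4, 0–4, 1–3; total weight 6+7+1+15 = 29.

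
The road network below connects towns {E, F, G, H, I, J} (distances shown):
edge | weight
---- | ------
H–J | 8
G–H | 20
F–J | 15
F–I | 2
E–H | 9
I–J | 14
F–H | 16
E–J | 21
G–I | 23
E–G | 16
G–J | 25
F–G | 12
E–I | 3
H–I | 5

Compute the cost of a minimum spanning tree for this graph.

Prim, starting at G.
Step 1: cheapest edge leaving the tree is F–G (12); add F.
Step 2: cheapest edge leaving the tree is F–I (2); add I.
Step 3: cheapest edge leaving the tree is E–I (3); add E.
Step 4: cheapest edge leaving the tree is H–I (5); add H.
Step 5: cheapest edge leaving the tree is H–J (8); add J.
MST edges: F–G, F–I, E–I, H–I, H–J; total weight 12+2+3+5+8 = 30.

30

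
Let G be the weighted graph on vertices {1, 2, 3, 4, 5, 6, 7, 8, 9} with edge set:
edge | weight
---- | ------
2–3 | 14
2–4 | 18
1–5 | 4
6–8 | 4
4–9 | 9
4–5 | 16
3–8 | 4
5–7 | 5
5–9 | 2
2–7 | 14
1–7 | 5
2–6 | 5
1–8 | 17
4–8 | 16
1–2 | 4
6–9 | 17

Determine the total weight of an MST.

37

Kruskal: consider edges lightest-first.
5–9 (2): add — endpoints in different components.
1–2 (4): add — endpoints in different components.
1–5 (4): add — endpoints in different components.
3–8 (4): add — endpoints in different components.
6–8 (4): add — endpoints in different components.
1–7 (5): add — endpoints in different components.
2–6 (5): add — endpoints in different components.
5–7 (5): skip — 5 and 7 already connected.
4–9 (9): add — endpoints in different components.
MST edges: 5–9, 1–2, 1–5, 3–8, 6–8, 1–7, 2–6, 4–9; total weight 2+4+4+4+4+5+5+9 = 37.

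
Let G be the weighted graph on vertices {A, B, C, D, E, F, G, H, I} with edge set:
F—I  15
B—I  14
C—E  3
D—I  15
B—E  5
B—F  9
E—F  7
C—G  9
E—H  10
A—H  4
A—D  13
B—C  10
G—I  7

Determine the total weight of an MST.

58

Prim's algorithm from C:
Step 1: frontier [C—E 3, C—G 9, B—C 10] → take C—E (3); add E.
Step 2: frontier [C—G 9, B—C 10, B—E 5, E—F 7, E—H 10] → take B—E (5); add B.
Step 3: frontier [B—F 9, B—I 14, C—G 9, E—F 7, E—H 10] → take E—F (7); add F.
Step 4: frontier [B—I 14, C—G 9, E—H 10, F—I 15] → take C—G (9); add G.
Step 5: frontier [B—I 14, E—H 10, F—I 15, G—I 7] → take G—I (7); add I.
Step 6: frontier [E—H 10, D—I 15] → take E—H (10); add H.
Step 7: frontier [A—H 4, D—I 15] → take A—H (4); add A.
Step 8: frontier [A—D 13, D—I 15] → take A—D (13); add D.
MST edges: C—E, B—E, E—F, C—G, G—I, E—H, A—H, A—D; total weight 3+5+7+9+7+10+4+13 = 58.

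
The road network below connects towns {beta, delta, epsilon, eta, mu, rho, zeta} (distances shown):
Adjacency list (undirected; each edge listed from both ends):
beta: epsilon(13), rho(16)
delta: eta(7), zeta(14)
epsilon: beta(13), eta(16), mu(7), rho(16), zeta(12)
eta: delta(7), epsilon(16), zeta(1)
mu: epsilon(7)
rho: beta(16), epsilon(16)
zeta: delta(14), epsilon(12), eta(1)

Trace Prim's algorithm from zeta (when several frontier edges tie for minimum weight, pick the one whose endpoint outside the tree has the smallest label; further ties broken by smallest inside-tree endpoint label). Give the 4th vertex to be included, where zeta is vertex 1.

epsilon

Grow the tree from zeta using Prim:
Step 1: frontier [eta zeta 1, epsilon zeta 12, delta zeta 14] → take eta zeta (1); add eta.
Step 2: frontier [delta eta 7, epsilon eta 16, epsilon zeta 12, delta zeta 14] → take delta eta (7); add delta.
Step 3: frontier [epsilon eta 16, epsilon zeta 12] → take epsilon zeta (12); add epsilon.
Step 4: frontier [epsilon mu 7, beta epsilon 13, epsilon rho 16] → take epsilon mu (7); add mu.
Step 5: frontier [beta epsilon 13, epsilon rho 16] → take beta epsilon (13); add beta.
Step 6: frontier [beta rho 16, epsilon rho 16] → take beta rho (16); add rho.
Vertex order: zeta, eta, delta, epsilon, mu, beta, rho. The 4th vertex is epsilon.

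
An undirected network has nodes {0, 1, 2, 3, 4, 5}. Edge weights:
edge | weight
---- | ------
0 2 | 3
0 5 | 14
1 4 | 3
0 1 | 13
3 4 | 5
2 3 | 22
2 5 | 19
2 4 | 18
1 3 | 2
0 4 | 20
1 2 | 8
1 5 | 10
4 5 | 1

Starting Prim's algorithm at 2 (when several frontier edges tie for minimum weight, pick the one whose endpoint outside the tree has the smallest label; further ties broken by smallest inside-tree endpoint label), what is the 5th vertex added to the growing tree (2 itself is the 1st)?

Prim, starting at 2.
Step 1: frontier [0 2 3, 1 2 8, 2 4 18, 2 5 19, 2 3 22] → take 0 2 (3); add 0.
Step 2: frontier [0 1 13, 0 5 14, 0 4 20, 1 2 8, 2 4 18, 2 5 19, 2 3 22] → take 1 2 (8); add 1.
Step 3: frontier [0 5 14, 0 4 20, 1 3 2, 1 4 3, 1 5 10, 2 4 18, 2 5 19, 2 3 22] → take 1 3 (2); add 3.
Step 4: frontier [0 5 14, 0 4 20, 1 4 3, 1 5 10, 2 4 18, 2 5 19, 3 4 5] → take 1 4 (3); add 4.
Step 5: frontier [0 5 14, 1 5 10, 2 5 19, 4 5 1] → take 4 5 (1); add 5.
Vertex order: 2, 0, 1, 3, 4, 5. The 5th vertex is 4.

4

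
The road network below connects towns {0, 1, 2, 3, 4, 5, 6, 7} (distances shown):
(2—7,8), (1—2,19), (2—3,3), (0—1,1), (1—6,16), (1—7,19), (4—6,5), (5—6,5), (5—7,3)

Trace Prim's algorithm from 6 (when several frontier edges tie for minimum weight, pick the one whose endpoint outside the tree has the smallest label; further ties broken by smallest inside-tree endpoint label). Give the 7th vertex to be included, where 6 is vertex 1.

1

Grow the tree from 6 using Prim:
Step 1: cheapest edge leaving the tree is 4—6 (5); add 4.
Step 2: cheapest edge leaving the tree is 5—6 (5); add 5.
Step 3: cheapest edge leaving the tree is 5—7 (3); add 7.
Step 4: cheapest edge leaving the tree is 2—7 (8); add 2.
Step 5: cheapest edge leaving the tree is 2—3 (3); add 3.
Step 6: cheapest edge leaving the tree is 1—6 (16); add 1.
Step 7: cheapest edge leaving the tree is 0—1 (1); add 0.
Vertex order: 6, 4, 5, 7, 2, 3, 1, 0. The 7th vertex is 1.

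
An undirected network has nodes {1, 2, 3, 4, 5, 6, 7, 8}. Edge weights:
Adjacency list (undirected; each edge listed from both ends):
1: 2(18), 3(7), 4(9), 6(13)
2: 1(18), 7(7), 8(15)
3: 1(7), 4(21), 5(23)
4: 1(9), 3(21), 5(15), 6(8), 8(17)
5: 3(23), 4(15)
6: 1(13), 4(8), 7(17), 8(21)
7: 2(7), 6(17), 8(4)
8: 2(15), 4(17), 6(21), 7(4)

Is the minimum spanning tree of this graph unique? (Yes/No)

No

Kruskal's algorithm — process edges by increasing weight (ties by edge label):
7–8 (4): add — endpoints in different components.
1–3 (7): add — endpoints in different components.
2–7 (7): add — endpoints in different components.
4–6 (8): add — endpoints in different components.
1–4 (9): add — endpoints in different components.
1–6 (13): skip — 1 and 6 already connected.
2–8 (15): skip — 2 and 8 already connected.
4–5 (15): add — endpoints in different components.
4–8 (17): add — endpoints in different components.
Non-tree edge 6–7 has weight 17, equal to the heaviest edge on its tree cycle — swapping gives another MST of the same weight. Not unique.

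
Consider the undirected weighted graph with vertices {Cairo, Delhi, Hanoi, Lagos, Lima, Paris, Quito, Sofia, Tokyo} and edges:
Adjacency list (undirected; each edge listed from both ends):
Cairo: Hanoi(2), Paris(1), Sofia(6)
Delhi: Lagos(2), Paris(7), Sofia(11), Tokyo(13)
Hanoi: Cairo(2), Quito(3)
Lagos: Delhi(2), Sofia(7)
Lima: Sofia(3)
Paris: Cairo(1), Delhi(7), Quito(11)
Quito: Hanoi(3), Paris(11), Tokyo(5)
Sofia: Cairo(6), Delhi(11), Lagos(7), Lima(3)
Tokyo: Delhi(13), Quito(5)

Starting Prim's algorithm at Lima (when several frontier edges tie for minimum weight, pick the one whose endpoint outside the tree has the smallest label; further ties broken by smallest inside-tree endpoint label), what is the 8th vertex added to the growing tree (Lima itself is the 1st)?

Delhi

Prim's algorithm from Lima:
Step 1: frontier [Lima–Sofia 3] → take Lima–Sofia (3); add Sofia.
Step 2: frontier [Cairo–Sofia 6, Lagos–Sofia 7, Delhi–Sofia 11] → take Cairo–Sofia (6); add Cairo.
Step 3: frontier [Cairo–Paris 1, Cairo–Hanoi 2, Lagos–Sofia 7, Delhi–Sofia 11] → take Cairo–Paris (1); add Paris.
Step 4: frontier [Cairo–Hanoi 2, Delhi–Paris 7, Paris–Quito 11, Lagos–Sofia 7, Delhi–Sofia 11] → take Cairo–Hanoi (2); add Hanoi.
Step 5: frontier [Hanoi–Quito 3, Delhi–Paris 7, Paris–Quito 11, Lagos–Sofia 7, Delhi–Sofia 11] → take Hanoi–Quito (3); add Quito.
Step 6: frontier [Delhi–Paris 7, Quito–Tokyo 5, Lagos–Sofia 7, Delhi–Sofia 11] → take Quito–Tokyo (5); add Tokyo.
Step 7: frontier [Delhi–Paris 7, Lagos–Sofia 7, Delhi–Sofia 11, Delhi–Tokyo 13] → take Delhi–Paris (7); add Delhi.
Step 8: frontier [Delhi–Lagos 2, Lagos–Sofia 7] → take Delhi–Lagos (2); add Lagos.
Vertex order: Lima, Sofia, Cairo, Paris, Hanoi, Quito, Tokyo, Delhi, Lagos. The 8th vertex is Delhi.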